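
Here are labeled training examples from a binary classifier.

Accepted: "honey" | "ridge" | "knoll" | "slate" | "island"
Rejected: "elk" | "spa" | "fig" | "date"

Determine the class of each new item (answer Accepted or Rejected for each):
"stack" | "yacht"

Accepted, Accepted

One predicate separates the groups cleanly: length ≥ 5.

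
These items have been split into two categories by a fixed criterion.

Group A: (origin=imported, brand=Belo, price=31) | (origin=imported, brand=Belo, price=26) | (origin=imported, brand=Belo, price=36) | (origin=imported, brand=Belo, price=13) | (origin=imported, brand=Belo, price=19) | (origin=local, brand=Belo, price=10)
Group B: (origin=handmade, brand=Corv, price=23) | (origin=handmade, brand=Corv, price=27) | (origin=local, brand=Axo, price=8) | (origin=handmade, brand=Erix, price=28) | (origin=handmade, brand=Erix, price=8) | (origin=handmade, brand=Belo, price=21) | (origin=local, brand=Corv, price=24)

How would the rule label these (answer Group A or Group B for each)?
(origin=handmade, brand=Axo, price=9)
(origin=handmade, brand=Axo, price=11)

One predicate separates the groups cleanly: brand is Belo AND price ≠ 21.
(origin=handmade, brand=Axo, price=9): brand is Axo, price = 9 — does not fit, so Group B. (origin=handmade, brand=Axo, price=11): brand is Axo, price = 11 — does not fit, so Group B.

Group B, Group B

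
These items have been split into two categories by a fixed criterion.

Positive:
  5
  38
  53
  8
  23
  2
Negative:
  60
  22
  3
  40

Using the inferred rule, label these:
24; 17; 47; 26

Negative, Positive, Positive, Positive

The simplest hypothesis consistent with all the labels is: ≡ 2 (mod 3).
24 → 24 mod 3 = 0 → Negative.
17 → 17 mod 3 = 2 → Positive.
47 → 47 mod 3 = 2 → Positive.
26 → 26 mod 3 = 2 → Positive.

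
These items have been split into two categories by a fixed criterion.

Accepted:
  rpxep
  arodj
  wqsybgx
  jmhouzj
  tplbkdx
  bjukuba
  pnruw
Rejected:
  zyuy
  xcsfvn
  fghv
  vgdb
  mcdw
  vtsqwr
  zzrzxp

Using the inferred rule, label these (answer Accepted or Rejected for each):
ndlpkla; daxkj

Accepted, Accepted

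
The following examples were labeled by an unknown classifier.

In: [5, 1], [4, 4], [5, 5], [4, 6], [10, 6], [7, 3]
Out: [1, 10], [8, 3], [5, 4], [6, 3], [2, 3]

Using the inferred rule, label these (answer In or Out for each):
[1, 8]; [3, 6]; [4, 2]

Out, Out, In

Looking at the examples, the only property every 'In' case has and every 'Out' case lacks is: sum is even.
Out: [1, 8], since 1+8 = 9. Out: [3, 6], since 3+6 = 9. In: [4, 2], since 4+2 = 6.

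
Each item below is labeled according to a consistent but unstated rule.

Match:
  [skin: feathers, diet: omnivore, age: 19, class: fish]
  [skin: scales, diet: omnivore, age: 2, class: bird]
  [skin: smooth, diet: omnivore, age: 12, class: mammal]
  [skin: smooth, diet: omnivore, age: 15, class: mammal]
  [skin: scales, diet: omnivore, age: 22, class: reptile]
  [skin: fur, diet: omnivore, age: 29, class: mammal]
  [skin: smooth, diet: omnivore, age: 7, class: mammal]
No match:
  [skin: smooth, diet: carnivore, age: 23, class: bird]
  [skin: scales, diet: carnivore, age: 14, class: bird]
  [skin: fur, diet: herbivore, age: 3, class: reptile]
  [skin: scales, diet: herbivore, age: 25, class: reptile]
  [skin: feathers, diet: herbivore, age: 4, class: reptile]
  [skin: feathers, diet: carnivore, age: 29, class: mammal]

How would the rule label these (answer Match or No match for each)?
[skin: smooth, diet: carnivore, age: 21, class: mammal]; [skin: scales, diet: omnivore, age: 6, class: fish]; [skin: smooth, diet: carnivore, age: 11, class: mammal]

One predicate separates the groups cleanly: diet is omnivore.
[skin: smooth, diet: carnivore, age: 21, class: mammal]: No match (diet is carnivore). [skin: scales, diet: omnivore, age: 6, class: fish]: Match (diet is omnivore). [skin: smooth, diet: carnivore, age: 11, class: mammal]: No match (diet is carnivore).

No match, Match, No match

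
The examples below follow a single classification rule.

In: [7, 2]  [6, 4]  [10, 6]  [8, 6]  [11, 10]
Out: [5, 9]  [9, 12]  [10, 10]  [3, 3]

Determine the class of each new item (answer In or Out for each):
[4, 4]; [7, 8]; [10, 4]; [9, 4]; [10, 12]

Out, Out, In, In, Out

All 'In' examples share one property — first > second — and every 'Out' example lacks it.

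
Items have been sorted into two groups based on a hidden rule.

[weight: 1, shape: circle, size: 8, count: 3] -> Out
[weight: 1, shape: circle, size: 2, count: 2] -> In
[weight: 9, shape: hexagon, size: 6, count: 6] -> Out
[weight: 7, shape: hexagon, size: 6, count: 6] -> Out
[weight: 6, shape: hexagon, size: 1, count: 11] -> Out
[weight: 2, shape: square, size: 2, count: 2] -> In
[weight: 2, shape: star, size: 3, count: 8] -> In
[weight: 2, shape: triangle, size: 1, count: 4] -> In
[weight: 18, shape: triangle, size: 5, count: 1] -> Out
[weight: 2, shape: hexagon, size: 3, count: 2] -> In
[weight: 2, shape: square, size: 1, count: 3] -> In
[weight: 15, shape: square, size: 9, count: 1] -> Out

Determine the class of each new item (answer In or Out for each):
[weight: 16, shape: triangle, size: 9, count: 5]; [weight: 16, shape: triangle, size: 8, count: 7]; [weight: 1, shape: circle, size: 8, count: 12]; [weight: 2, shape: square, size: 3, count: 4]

The distinguishing property — size ≤ 3 AND count ≤ 8 — holds for all the 'In' cases and none of the 'Out' cases.

Out, Out, Out, In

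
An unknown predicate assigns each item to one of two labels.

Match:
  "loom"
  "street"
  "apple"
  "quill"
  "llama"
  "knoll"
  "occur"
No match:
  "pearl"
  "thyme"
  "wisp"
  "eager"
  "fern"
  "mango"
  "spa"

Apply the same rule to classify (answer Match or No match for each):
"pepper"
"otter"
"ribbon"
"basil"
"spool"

The pattern is that an item is 'Match' exactly when: has a double letter.

Match, Match, Match, No match, Match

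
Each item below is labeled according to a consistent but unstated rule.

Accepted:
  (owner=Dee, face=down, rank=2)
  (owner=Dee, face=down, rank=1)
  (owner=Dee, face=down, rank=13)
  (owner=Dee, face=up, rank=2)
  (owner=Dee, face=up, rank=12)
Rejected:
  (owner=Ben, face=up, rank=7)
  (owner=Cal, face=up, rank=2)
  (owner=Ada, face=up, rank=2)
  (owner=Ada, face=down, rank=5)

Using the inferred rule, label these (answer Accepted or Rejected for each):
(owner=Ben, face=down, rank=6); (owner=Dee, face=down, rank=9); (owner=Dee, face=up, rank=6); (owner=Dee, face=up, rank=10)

The pattern is that an item is 'Accepted' exactly when: owner is Dee.
(owner=Ben, face=down, rank=6): Rejected (owner is Ben).
(owner=Dee, face=down, rank=9): Accepted (owner is Dee).
(owner=Dee, face=up, rank=6): Accepted (owner is Dee).
(owner=Dee, face=up, rank=10): Accepted (owner is Dee).

Rejected, Accepted, Accepted, Accepted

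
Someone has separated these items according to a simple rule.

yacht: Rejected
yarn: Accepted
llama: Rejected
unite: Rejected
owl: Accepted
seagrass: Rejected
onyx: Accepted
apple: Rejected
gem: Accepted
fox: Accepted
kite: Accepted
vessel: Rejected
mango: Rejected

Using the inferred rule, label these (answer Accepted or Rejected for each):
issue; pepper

The distinguishing property — length ≤ 4 — holds for all the 'Accepted' cases and none of the 'Rejected' cases.
issue → length 5 → Rejected. pepper → length 6 → Rejected.

Rejected, Rejected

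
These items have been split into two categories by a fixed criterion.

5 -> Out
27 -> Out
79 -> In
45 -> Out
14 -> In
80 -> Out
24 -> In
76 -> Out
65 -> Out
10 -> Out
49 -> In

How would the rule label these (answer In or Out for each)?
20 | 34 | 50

Out, In, Out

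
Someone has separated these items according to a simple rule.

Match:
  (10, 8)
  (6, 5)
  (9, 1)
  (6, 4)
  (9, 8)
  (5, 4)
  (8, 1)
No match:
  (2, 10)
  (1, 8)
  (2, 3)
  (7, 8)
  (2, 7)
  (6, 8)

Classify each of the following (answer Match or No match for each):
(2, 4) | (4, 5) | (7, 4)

No match, No match, Match

The distinguishing property — first > second — holds for all the 'Match' cases and none of the 'No match' cases.
(2, 4): No match (2 < 4).
(4, 5): No match (4 < 5).
(7, 4): Match (7 > 4).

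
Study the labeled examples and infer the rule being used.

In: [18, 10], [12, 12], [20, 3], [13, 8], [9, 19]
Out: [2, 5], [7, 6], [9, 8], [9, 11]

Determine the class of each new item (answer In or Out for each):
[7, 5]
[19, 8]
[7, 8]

Every 'In' example satisfies: sum ≥ 21. None of the 'Out' examples do.
[7, 5] → 7+5 = 12 → Out. [19, 8] → 19+8 = 27 → In. [7, 8] → 7+8 = 15 → Out.

Out, In, Out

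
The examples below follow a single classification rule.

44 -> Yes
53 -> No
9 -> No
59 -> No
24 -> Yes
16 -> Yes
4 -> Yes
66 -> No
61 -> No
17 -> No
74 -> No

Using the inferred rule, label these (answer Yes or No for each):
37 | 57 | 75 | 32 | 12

No, No, No, Yes, Yes

The distinguishing property — multiple of 4 — holds for all the 'Yes' cases and none of the 'No' cases.
37 → 37 = 4·9 + 1 → No. 57 → 57 = 4·14 + 1 → No. 75 → 75 = 4·18 + 3 → No. 32 → 32 = 4·8 → Yes. 12 → 12 = 4·3 → Yes.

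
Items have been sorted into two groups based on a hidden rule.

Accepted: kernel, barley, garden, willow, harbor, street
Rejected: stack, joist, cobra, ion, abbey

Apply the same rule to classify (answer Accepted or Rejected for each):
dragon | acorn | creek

Rule: even length. This holds for each 'Accepted' example and fails for each 'Rejected' one.
dragon — length 6, hence Accepted.
acorn — length 5, hence Rejected.
creek — length 5, hence Rejected.

Accepted, Rejected, Rejected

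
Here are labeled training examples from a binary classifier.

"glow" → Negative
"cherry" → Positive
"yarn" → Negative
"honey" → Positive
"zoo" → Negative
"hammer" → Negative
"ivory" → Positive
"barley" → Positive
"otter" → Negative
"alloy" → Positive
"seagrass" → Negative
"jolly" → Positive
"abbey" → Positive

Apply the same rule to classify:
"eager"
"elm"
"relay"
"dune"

Negative, Negative, Positive, Negative

One predicate separates the groups cleanly: ends with 'y'.
"eager" → ends with 'r' → Negative.
"elm" → ends with 'm' → Negative.
"relay" → ends with 'y' → Positive.
"dune" → ends with 'e' → Negative.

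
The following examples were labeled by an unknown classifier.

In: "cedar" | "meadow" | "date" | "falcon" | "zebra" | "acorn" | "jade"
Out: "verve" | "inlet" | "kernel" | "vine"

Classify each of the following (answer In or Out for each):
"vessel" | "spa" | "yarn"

Out, In, In

One predicate separates the groups cleanly: contains 'a'.
"vessel" → no 'a' → Out. "spa" → has 'a' → In. "yarn" → has 'a' → In.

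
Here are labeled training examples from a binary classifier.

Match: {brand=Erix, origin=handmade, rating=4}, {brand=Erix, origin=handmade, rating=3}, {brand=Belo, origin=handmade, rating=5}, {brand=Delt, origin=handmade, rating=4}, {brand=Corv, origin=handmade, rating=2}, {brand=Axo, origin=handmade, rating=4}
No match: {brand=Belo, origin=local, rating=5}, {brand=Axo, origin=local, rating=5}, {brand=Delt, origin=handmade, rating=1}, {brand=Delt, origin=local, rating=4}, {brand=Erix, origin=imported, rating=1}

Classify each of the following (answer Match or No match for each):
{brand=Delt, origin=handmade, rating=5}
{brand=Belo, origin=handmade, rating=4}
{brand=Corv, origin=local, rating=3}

Match, Match, No match

Rule: origin is handmade AND rating ≥ 2. This holds for each 'Match' example and fails for each 'No match' one.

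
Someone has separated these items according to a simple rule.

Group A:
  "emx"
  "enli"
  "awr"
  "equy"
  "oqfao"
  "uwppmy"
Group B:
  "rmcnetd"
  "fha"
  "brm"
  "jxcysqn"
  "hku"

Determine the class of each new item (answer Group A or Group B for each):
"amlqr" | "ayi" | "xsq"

Group A, Group A, Group B

The rule appears to be: starts with a vowel.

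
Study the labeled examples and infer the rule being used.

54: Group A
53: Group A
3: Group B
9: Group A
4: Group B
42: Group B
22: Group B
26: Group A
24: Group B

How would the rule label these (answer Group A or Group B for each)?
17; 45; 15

The common property of the 'Group A' items is: digit sum ≥ 7. No 'Group B' item has it.
17: digit sum 1+7 = 8 — matches, so Group A. 45: digit sum 4+5 = 9 — matches, so Group A. 15: digit sum 1+5 = 6 — doesn't qualify, so Group B.

Group A, Group A, Group B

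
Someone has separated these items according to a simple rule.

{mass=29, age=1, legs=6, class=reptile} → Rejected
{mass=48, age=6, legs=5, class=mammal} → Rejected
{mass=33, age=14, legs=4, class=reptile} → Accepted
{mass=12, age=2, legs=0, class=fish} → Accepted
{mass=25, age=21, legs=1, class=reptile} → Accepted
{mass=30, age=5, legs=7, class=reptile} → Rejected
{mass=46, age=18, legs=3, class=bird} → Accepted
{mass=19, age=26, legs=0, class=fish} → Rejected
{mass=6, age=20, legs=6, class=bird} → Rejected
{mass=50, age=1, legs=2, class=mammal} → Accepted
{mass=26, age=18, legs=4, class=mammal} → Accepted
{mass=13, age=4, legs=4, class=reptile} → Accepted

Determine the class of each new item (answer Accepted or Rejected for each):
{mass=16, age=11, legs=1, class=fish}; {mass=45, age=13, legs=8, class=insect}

Accepted, Rejected

The classifier is using: age ≤ 21 AND legs ≤ 4.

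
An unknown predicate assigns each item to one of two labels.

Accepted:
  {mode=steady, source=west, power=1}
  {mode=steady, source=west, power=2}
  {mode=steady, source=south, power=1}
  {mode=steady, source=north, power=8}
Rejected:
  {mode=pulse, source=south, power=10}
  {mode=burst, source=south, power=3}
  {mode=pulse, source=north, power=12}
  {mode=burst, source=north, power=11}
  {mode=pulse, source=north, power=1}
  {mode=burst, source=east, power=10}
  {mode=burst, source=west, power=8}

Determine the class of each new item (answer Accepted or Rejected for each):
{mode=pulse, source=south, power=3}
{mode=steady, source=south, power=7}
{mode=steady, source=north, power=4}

Rule: mode is steady. This holds for each 'Accepted' example and fails for each 'Rejected' one.
Rejected: {mode=pulse, source=south, power=3}, since mode is pulse.
Accepted: {mode=steady, source=south, power=7}, since mode is steady.
Accepted: {mode=steady, source=north, power=4}, since mode is steady.

Rejected, Accepted, Accepted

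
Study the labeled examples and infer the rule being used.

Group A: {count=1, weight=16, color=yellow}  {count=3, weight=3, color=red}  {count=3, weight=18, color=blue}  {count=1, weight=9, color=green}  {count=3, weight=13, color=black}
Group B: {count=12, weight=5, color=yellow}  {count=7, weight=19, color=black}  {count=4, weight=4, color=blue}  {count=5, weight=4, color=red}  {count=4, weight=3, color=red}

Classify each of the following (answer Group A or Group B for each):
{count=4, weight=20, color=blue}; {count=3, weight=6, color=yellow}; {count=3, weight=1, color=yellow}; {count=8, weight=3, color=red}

Group B, Group A, Group A, Group B

The distinguishing property — count ≤ 3 — holds for all the 'Group A' cases and none of the 'Group B' cases.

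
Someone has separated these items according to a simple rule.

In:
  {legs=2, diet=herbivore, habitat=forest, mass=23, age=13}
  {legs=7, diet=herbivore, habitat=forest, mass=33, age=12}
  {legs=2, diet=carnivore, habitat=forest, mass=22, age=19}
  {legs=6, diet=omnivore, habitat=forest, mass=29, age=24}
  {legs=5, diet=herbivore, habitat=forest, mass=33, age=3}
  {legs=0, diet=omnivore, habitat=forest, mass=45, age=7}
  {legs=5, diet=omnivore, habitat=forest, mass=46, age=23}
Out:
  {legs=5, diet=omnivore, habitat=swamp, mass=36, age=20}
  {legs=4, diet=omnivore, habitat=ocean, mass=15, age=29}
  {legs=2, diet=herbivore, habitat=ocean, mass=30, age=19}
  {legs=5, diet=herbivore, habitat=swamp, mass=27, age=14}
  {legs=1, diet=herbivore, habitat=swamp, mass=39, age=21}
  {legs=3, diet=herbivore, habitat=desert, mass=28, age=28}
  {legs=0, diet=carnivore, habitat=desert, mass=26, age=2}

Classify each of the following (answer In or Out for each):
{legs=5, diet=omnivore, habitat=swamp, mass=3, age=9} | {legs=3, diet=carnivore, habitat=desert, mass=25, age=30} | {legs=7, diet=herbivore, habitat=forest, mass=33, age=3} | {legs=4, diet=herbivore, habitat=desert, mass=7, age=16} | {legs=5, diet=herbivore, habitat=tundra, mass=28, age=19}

Out, Out, In, Out, Out

The classifier is using: habitat is forest.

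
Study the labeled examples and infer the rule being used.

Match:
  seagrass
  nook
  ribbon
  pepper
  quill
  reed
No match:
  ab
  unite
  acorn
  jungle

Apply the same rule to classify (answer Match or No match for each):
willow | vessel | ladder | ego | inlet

Match, Match, Match, No match, No match

A rule that fits every label: has a double letter — true of each 'Match' example, false of each 'No match' one.
willow — 'll' doubled, hence Match.
vessel — 'ss' doubled, hence Match.
ladder — 'dd' doubled, hence Match.
ego — no doubled letter, hence No match.
inlet — no doubled letter, hence No match.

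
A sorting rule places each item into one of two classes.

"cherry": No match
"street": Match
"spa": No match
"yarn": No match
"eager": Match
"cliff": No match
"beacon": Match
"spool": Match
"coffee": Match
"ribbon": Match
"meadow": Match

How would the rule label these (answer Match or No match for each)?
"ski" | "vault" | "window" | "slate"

No match, Match, Match, Match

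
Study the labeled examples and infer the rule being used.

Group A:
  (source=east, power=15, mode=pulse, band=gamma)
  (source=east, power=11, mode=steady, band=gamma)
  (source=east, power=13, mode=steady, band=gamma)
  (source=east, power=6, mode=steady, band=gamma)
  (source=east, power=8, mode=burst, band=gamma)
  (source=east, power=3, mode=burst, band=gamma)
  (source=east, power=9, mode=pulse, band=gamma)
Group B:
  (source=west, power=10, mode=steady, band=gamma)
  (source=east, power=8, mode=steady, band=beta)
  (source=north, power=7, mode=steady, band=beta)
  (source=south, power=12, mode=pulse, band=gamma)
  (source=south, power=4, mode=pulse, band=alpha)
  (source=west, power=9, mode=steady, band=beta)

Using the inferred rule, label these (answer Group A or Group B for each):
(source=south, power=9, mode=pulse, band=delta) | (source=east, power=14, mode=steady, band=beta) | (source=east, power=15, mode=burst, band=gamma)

The distinguishing property — source is east AND band is gamma — holds for all the 'Group A' cases and none of the 'Group B' cases.

Group B, Group B, Group A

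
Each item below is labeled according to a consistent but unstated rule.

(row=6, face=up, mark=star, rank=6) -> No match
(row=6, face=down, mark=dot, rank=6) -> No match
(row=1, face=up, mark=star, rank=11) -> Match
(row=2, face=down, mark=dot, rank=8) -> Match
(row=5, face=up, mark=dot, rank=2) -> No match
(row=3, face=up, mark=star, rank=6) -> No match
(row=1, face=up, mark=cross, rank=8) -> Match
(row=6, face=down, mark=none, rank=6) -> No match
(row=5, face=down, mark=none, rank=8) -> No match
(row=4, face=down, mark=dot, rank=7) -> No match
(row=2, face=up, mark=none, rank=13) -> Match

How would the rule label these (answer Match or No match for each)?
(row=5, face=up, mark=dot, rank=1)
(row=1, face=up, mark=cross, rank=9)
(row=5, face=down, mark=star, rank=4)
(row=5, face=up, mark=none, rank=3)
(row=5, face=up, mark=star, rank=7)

No match, Match, No match, No match, No match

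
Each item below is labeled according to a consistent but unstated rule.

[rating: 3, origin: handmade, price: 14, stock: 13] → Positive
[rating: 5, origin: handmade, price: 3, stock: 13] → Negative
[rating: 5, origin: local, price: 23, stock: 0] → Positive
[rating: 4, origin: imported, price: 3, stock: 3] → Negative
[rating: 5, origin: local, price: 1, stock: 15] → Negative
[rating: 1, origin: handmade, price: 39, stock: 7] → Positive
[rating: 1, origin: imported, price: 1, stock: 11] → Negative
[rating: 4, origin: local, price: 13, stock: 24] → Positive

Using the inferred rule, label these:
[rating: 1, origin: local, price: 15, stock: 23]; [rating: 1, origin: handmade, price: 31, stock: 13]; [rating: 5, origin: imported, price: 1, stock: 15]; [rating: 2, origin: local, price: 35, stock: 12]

The rule appears to be: price ≥ 13.
[rating: 1, origin: local, price: 15, stock: 23]: price = 15 — meets the rule, so Positive.
[rating: 1, origin: handmade, price: 31, stock: 13]: price = 31 — meets the rule, so Positive.
[rating: 5, origin: imported, price: 1, stock: 15]: price = 1 — does not pass, so Negative.
[rating: 2, origin: local, price: 35, stock: 12]: price = 35 — meets the rule, so Positive.

Positive, Positive, Negative, Positive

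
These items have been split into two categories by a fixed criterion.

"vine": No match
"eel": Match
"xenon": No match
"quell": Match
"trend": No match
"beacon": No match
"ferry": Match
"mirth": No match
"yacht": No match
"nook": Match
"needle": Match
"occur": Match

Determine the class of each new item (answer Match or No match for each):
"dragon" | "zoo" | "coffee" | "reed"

No match, Match, Match, Match

The common property of the 'Match' items is: has a double letter. No 'No match' item has it.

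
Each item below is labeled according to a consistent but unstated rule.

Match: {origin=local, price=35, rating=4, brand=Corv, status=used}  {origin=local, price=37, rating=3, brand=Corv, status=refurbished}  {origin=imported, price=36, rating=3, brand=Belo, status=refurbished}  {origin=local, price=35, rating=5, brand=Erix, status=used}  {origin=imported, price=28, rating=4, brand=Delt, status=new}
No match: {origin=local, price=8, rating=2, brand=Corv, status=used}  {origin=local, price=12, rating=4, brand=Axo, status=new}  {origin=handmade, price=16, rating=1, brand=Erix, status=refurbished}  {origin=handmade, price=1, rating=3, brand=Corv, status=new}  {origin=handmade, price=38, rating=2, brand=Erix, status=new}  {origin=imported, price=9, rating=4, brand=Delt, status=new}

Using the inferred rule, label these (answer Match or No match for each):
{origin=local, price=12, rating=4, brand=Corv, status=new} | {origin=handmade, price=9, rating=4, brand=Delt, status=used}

No match, No match

A rule that fits every label: price ≥ 16 AND rating ≥ 3 — true of each 'Match' example, false of each 'No match' one.
{origin=local, price=12, rating=4, brand=Corv, status=new} → price = 12, rating = 4 → No match.
{origin=handmade, price=9, rating=4, brand=Delt, status=used} → price = 9, rating = 4 → No match.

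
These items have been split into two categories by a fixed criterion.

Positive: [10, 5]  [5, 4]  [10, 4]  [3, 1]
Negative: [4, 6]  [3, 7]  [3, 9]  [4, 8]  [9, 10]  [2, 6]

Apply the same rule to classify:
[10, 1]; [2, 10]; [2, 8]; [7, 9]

The classifier is using: first > second.
[10, 1] — 10 > 1, hence Positive. [2, 10] — 2 < 10, hence Negative. [2, 8] — 2 < 8, hence Negative. [7, 9] — 7 < 9, hence Negative.

Positive, Negative, Negative, Negative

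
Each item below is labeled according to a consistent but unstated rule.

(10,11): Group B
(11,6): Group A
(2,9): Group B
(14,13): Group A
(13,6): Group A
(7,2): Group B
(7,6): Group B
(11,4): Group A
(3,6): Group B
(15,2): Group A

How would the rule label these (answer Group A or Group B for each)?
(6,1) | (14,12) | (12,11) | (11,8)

Group B, Group A, Group A, Group A

The common property of the 'Group A' items is: first ≥ 11. No 'Group B' item has it.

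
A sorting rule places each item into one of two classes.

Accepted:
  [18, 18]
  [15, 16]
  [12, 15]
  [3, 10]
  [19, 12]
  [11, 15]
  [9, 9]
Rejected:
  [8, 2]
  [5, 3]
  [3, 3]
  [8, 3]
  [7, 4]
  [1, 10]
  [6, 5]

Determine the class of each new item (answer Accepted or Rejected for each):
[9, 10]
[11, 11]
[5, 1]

'Accepted' ⟺ sum ≥ 13.
[9, 10] — 9+10 = 19, hence Accepted. [11, 11] — 11+11 = 22, hence Accepted. [5, 1] — 5+1 = 6, hence Rejected.

Accepted, Accepted, Rejected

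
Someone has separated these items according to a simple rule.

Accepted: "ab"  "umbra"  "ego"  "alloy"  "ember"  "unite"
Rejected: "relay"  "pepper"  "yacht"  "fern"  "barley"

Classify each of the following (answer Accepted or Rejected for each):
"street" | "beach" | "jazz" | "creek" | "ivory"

Rejected, Rejected, Rejected, Rejected, Accepted

The simplest hypothesis consistent with all the labels is: starts with a vowel.
"street": starts with 's' — doesn't match, so Rejected. "beach": starts with 'b' — doesn't match, so Rejected. "jazz": starts with 'j' — doesn't match, so Rejected. "creek": starts with 'c' — doesn't match, so Rejected. "ivory": starts with 'i' — satisfies this, so Accepted.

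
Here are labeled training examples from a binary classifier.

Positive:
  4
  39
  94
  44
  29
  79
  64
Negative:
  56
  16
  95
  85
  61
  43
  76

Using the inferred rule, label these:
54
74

The rule appears to be: ≡ 4 (mod 5).
54 — 54 mod 5 = 4, hence Positive.
74 — 74 mod 5 = 4, hence Positive.

Positive, Positive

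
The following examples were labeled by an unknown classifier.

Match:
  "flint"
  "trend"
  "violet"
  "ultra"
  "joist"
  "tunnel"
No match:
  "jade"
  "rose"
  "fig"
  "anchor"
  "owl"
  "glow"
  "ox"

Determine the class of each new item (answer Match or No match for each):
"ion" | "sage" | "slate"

No match, No match, Match

The classifier is using: contains 't'.
"ion": no 't', fails this test → No match. "sage": no 't', fails this test → No match. "slate": has 't', matches → Match.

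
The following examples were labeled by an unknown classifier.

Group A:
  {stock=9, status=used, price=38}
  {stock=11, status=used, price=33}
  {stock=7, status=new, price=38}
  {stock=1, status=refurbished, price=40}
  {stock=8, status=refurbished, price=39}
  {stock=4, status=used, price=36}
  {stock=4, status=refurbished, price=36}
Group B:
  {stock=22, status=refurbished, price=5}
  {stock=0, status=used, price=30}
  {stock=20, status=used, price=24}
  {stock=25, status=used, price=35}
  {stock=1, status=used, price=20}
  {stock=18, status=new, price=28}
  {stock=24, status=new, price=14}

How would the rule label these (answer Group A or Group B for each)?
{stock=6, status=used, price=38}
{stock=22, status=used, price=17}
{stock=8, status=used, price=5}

Group A, Group B, Group B

A rule that fits every label: stock ≤ 11 AND price ≥ 33 — true of each 'Group A' example, false of each 'Group B' one.
{stock=6, status=used, price=38}: stock = 6, price = 38, fits → Group A. {stock=22, status=used, price=17}: stock = 22, price = 17, does not fit → Group B. {stock=8, status=used, price=5}: stock = 8, price = 5, does not fit → Group B.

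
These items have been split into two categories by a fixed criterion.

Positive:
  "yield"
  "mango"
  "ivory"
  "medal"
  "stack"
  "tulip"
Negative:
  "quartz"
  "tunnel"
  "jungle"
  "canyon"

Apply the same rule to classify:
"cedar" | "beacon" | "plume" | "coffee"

Positive, Negative, Positive, Negative

'Positive' ⟺ odd length.
"cedar": length 5 — fits, so Positive. "beacon": length 6 — lacks this property, so Negative. "plume": length 5 — fits, so Positive. "coffee": length 6 — lacks this property, so Negative.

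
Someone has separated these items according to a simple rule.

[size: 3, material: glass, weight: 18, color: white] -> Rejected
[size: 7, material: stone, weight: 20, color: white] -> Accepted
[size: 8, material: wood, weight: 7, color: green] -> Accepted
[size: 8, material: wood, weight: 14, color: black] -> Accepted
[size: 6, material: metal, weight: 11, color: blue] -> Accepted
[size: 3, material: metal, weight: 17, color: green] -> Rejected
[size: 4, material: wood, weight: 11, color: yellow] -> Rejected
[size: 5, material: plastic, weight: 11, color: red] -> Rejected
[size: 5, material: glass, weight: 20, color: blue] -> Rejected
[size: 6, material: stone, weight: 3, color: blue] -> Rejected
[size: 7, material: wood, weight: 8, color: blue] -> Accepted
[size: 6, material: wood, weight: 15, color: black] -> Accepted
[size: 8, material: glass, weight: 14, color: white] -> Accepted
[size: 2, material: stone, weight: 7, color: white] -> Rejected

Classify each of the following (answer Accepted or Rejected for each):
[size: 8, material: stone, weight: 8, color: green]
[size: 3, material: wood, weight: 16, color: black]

A rule that fits every label: size ≥ 6 AND weight ≥ 7 — true of each 'Accepted' example, false of each 'Rejected' one.

Accepted, Rejected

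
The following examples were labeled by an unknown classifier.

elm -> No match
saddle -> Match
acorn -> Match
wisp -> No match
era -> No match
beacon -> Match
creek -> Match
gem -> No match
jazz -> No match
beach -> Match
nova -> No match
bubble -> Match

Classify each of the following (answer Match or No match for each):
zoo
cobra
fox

The pattern is that an item is 'Match' exactly when: length ≥ 5.
zoo — length 3, hence No match.
cobra — length 5, hence Match.
fox — length 3, hence No match.

No match, Match, No match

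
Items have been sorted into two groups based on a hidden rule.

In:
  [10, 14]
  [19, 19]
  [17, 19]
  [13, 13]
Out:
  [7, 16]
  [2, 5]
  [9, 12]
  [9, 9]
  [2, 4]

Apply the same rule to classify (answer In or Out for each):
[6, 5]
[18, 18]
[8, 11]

All 'In' examples share one property — sum ≥ 24 — and every 'Out' example lacks it.

Out, In, Out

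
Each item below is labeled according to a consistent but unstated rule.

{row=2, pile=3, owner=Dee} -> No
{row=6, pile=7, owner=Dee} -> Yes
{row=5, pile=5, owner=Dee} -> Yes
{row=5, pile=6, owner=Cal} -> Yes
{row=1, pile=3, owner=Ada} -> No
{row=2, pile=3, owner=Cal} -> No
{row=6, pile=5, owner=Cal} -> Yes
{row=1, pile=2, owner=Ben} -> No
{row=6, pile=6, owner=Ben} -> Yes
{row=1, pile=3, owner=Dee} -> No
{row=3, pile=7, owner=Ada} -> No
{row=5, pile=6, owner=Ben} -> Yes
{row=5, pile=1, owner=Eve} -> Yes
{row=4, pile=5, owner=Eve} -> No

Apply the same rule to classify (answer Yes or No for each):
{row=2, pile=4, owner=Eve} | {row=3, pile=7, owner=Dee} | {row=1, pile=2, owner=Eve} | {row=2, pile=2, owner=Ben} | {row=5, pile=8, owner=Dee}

No, No, No, No, Yes

The rule appears to be: row ≥ 5.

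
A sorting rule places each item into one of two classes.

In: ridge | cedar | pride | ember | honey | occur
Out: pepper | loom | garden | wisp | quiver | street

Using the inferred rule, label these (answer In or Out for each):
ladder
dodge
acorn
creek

Out, In, In, In

The pattern is that an item is 'In' exactly when: odd length.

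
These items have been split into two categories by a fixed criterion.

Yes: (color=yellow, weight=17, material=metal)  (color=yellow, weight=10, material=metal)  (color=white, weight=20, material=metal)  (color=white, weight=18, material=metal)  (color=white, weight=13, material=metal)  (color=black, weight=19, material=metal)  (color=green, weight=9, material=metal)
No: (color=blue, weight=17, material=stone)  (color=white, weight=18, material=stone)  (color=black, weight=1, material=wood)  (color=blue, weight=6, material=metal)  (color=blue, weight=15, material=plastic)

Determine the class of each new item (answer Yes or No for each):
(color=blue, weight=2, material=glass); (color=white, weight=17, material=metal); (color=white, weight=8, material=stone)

No, Yes, No

Every 'Yes' example satisfies: material is metal AND weight ≥ 9. None of the 'No' examples do.
(color=blue, weight=2, material=glass): material is glass, weight = 2, fails the rule → No.
(color=white, weight=17, material=metal): material is metal, weight = 17, checks out → Yes.
(color=white, weight=8, material=stone): material is stone, weight = 8, fails the rule → No.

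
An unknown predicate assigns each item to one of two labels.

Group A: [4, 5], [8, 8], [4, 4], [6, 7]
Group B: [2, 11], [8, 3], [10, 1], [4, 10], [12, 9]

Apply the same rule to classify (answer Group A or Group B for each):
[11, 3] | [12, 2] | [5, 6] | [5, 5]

Group B, Group B, Group A, Group A

'Group A' ⟺ |first − second| ≤ 1.
[11, 3]: |11−3| = 8, does not pass → Group B.
[12, 2]: |12−2| = 10, does not pass → Group B.
[5, 6]: |5−6| = 1, matches → Group A.
[5, 5]: |5−5| = 0, matches → Group A.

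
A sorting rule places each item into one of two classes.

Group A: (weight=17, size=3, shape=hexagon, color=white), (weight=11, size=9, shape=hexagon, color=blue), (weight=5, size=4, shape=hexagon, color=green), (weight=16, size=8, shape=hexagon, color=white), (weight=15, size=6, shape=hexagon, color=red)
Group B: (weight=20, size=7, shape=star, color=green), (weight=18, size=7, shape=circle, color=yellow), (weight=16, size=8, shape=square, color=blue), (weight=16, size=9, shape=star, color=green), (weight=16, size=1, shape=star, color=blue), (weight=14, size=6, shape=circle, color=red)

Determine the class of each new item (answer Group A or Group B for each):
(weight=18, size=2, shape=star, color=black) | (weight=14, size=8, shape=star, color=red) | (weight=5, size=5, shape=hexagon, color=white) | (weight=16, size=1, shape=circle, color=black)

Group B, Group B, Group A, Group B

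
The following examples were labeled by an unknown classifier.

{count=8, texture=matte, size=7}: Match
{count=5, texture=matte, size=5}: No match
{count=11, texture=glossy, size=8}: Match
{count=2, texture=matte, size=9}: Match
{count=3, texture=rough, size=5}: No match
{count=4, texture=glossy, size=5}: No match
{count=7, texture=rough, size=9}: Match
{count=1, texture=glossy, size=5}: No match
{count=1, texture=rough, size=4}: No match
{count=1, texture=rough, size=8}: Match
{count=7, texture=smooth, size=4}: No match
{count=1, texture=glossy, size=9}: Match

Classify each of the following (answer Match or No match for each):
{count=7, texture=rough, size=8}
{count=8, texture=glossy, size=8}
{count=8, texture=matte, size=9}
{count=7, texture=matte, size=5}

The classifier is using: size ≥ 7.

Match, Match, Match, No match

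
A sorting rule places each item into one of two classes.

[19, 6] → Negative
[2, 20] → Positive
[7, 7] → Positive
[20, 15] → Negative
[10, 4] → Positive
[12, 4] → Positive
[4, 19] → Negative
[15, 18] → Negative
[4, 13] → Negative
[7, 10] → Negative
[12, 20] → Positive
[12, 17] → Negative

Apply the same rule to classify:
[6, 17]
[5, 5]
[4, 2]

Every 'Positive' example satisfies: sum is even. None of the 'Negative' examples do.
[6, 17]: 6+17 = 23 — does not pass, so Negative. [5, 5]: 5+5 = 10 — matches, so Positive. [4, 2]: 4+2 = 6 — matches, so Positive.

Negative, Positive, Positive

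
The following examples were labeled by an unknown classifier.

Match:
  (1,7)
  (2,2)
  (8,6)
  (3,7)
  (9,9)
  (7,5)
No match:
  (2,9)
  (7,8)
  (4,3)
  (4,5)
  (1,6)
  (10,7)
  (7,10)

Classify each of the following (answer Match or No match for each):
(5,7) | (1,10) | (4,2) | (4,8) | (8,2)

Comparing the two groups points to one rule — sum is even.
(5,7): 5+7 = 12, fits → Match.
(1,10): 1+10 = 11, does not fit → No match.
(4,2): 4+2 = 6, fits → Match.
(4,8): 4+8 = 12, fits → Match.
(8,2): 8+2 = 10, fits → Match.

Match, No match, Match, Match, Match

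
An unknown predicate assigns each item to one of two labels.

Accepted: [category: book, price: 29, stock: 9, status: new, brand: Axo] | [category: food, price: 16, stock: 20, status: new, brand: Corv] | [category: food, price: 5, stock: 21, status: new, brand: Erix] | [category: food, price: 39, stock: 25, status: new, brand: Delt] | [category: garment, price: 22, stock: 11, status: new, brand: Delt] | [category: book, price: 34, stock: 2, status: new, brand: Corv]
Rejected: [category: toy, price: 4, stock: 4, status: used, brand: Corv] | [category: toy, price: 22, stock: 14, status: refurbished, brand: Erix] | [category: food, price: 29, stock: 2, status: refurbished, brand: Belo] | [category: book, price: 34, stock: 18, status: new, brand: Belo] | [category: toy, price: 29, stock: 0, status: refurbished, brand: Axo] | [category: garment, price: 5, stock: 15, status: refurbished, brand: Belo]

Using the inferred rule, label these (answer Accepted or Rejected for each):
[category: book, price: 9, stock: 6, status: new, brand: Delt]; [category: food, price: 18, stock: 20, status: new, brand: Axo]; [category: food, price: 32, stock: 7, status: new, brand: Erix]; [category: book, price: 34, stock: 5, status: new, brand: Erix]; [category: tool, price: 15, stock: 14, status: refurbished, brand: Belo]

The distinguishing property — status is new AND stock ≠ 18 — holds for all the 'Accepted' cases and none of the 'Rejected' cases.
[category: book, price: 9, stock: 6, status: new, brand: Delt]: status is new, stock = 6, passes → Accepted.
[category: food, price: 18, stock: 20, status: new, brand: Axo]: status is new, stock = 20, passes → Accepted.
[category: food, price: 32, stock: 7, status: new, brand: Erix]: status is new, stock = 7, passes → Accepted.
[category: book, price: 34, stock: 5, status: new, brand: Erix]: status is new, stock = 5, passes → Accepted.
[category: tool, price: 15, stock: 14, status: refurbished, brand: Belo]: status is refurbished, stock = 14, doesn't match → Rejected.

Accepted, Accepted, Accepted, Accepted, Rejected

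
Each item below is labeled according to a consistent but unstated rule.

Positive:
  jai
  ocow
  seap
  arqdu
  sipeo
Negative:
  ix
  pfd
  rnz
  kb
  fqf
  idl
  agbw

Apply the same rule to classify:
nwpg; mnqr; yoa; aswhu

The common property of the 'Positive' items is: has ≥ 2 vowels. No 'Negative' item has it.

Negative, Negative, Positive, Positive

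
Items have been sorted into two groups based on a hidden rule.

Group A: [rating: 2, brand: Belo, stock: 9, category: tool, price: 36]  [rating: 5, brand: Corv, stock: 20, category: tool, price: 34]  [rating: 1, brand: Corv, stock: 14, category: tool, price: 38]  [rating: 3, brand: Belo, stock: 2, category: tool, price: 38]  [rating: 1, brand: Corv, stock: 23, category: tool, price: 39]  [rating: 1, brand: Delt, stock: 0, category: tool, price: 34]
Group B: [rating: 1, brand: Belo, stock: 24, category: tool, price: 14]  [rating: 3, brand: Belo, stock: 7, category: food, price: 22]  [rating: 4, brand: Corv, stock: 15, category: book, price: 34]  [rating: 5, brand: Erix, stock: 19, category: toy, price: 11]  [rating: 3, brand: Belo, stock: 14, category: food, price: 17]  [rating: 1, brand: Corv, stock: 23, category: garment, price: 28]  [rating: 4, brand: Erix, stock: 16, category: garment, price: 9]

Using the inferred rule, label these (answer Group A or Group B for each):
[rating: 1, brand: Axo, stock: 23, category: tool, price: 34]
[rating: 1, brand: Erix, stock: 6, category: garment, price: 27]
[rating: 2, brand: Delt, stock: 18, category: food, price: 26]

All 'Group A' examples share one property — category is tool AND price ≥ 17 — and every 'Group B' example lacks it.

Group A, Group B, Group B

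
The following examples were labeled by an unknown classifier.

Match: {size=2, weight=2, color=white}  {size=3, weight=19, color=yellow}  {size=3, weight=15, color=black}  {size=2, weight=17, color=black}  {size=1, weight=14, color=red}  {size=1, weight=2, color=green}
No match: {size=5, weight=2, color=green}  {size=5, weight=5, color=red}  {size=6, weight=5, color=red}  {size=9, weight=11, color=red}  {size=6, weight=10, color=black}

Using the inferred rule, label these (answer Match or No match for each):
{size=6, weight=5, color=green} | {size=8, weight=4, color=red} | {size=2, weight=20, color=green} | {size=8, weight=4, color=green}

The common property of the 'Match' items is: size ≤ 3. No 'No match' item has it.
{size=6, weight=5, color=green} — size = 6, hence No match.
{size=8, weight=4, color=red} — size = 8, hence No match.
{size=2, weight=20, color=green} — size = 2, hence Match.
{size=8, weight=4, color=green} — size = 8, hence No match.

No match, No match, Match, No match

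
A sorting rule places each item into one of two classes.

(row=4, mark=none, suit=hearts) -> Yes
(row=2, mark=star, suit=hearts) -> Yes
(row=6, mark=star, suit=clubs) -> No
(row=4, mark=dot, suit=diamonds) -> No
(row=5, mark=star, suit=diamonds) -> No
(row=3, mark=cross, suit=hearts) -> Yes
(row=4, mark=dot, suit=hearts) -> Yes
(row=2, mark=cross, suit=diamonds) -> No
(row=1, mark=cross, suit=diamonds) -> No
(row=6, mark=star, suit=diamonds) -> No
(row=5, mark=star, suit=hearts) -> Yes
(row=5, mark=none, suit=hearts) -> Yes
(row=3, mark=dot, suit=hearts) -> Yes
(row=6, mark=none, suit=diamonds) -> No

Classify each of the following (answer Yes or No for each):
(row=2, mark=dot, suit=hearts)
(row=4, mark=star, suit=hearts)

Yes, Yes

Comparing the two groups points to one rule — suit is hearts.
(row=2, mark=dot, suit=hearts): suit is hearts — passes, so Yes.
(row=4, mark=star, suit=hearts): suit is hearts — passes, so Yes.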